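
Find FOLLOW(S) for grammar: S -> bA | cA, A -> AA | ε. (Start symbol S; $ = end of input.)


$ ∈ FOLLOW(S). For each A -> αBβ: add FIRST(β)\{ε} to FOLLOW(B); if β nullable, add FOLLOW(A).
FOLLOW(S) = {$}


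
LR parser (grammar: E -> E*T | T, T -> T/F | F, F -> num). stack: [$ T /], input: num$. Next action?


no handle; shift 'num'
Action: shift


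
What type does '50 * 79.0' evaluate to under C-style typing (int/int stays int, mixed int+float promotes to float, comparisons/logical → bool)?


Operand types: int * float
Rule: mixed int/float promotes to float; int/int stays int
Result type: float


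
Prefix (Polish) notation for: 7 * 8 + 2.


left-to-right (same/higher precedence on left): tree is (+ (* 7 8) 2)
Prefix: + * 7 8 2


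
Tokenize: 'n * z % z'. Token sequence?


Scan left to right, longest-match per lexeme
Tokens: ID(n), OP(*), ID(z), OP(%), ID(z)


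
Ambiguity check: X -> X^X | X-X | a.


'a^a-a' has two parse trees (no precedence encoded between ^ and -)
Ambiguous


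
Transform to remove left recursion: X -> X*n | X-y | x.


Left-recursive alternatives: X*n, X-y; non-recursive: x
Introduce X': X -> xX', X' -> *nX' | -yX' | ε


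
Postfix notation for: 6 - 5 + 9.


Left to right (same or higher precedence on left)
Postfix: 6 5 - 9 +


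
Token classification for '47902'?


Pattern: digits only
Type: INTEGER_LITERAL


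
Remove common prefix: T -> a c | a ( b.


Common prefix: 'a'
Factored: T -> a T', T' -> c | ( b


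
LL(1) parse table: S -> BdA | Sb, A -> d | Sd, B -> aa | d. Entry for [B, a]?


For [B, a]: 'a' ∈ FIRST(aa)
Entry: B -> aa


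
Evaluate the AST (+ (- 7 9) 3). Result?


Evaluate inner: (- 7 9) = -2
Evaluate root: (+ -2 3) = 1
Result: 1


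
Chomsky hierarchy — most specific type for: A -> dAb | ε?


Single nonterminal LHS, but d^n b^n is not regular
Classification: Type 2 (Context-Free)


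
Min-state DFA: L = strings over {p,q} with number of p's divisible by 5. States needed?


Track (count of p) mod 5: states 0..4, accept at 0
Minimal DFA: 5 states


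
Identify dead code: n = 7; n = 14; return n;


first assignment to n is overwritten before any read
Dead: 'n = 7'


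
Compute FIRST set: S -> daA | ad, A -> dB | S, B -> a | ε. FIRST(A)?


Per alternative of A: FIRST(dB) = {d}; FIRST(S) = {a, d}
FIRST(A) = {a, d}


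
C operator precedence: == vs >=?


'>=' is relational (level 7); '==' is equality (level 6)
Higher level binds tighter
'>=' has higher precedence than '=='


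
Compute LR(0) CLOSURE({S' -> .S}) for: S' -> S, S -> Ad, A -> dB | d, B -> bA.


Start: S' -> .S
For each item with dot before a nonterminal B, add B -> .γ for every B-production
Closure: [S' -> .S, S -> .Ad, A -> .dB, A -> .d]


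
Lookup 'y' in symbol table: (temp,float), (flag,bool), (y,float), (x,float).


Lookup 'y' → type float


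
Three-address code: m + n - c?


Break into single-operator statements:
t1 = m + n
t2 = t1 - c


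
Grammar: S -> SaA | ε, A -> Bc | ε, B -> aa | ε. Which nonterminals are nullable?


A nonterminal is nullable iff some alternative derives ε (directly, or every symbol in it is nullable)
Nullable: {A, B, S}


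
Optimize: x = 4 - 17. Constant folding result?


4 - 17 = -13 at compile time
Optimized: x = -13


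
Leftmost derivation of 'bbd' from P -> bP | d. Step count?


Derivation: P => bP => bbP => bbd
Steps: 3


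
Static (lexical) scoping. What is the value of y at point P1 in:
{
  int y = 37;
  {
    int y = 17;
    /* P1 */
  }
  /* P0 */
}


y declared in the same block as P1
y = 17


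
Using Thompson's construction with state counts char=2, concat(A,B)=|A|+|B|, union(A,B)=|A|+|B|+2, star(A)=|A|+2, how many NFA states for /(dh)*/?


Syntax tree has 2 char leaf(s), 0 union(s), 1 star(s)
chars contribute 2×2 = 4; each union adds +2; each star adds +2
Total: 4 + 0 + 2 = 6 states


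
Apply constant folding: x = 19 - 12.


19 - 12 = 7 at compile time
Optimized: x = 7


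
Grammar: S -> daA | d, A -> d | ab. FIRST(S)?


Per alternative of S: FIRST(daA) = {d}; FIRST(d) = {d}
FIRST(S) = {d}


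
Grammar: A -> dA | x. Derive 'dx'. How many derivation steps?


Derivation: A => dA => dx
Steps: 2


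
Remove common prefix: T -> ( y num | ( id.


Common prefix: '('
Factored: T -> ( T', T' -> y num | id


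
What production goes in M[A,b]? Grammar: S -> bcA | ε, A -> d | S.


For [A, b]: 'b' ∈ FIRST(S)
Entry: A -> S


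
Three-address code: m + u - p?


Break into single-operator statements:
t1 = m + u
t2 = t1 - p


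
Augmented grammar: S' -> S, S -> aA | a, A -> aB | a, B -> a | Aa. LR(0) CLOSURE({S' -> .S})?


Start: S' -> .S
For each item with dot before a nonterminal B, add B -> .γ for every B-production
Closure: [S' -> .S, S -> .aA, S -> .a]


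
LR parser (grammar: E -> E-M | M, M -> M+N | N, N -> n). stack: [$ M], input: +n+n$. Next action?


shift '+' to continue M -> M+N
Action: shift


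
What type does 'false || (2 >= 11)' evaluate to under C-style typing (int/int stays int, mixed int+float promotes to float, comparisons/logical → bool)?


Operand types: bool || bool
Rule: logical operators take bool operands and yield bool
Result type: bool


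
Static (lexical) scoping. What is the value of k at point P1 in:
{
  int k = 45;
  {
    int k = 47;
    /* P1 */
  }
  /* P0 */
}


k declared in the same block as P1
k = 47


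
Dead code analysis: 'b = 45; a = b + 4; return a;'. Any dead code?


b is read by a's definition; a is returned
No dead code


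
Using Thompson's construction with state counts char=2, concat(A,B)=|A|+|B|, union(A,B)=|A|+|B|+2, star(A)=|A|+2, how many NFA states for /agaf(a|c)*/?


Syntax tree has 6 char leaf(s), 1 union(s), 1 star(s)
chars contribute 6×2 = 12; each union adds +2; each star adds +2
Total: 12 + 2 + 2 = 16 states


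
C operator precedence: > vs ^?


'>' is relational (level 7); '^' is bitwise XOR (level 4)
Higher level binds tighter
'>' has higher precedence than '^'


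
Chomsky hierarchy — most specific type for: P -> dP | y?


Right-linear: every RHS is a terminal or a terminal followed by one nonterminal
Classification: Type 3 (Regular)


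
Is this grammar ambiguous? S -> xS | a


right-linear, alternatives start with distinct terminals 'x' vs 'a': unique leftmost derivation
Unambiguous


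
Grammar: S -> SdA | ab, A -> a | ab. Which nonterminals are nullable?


A nonterminal is nullable iff some alternative derives ε (directly, or every symbol in it is nullable)
Nullable: {}


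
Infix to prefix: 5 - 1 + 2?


left-to-right (same/higher precedence on left): tree is (+ (- 5 1) 2)
Prefix: + - 5 1 2


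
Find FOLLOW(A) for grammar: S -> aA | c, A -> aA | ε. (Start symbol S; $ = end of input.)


$ ∈ FOLLOW(S). For each A -> αBβ: add FIRST(β)\{ε} to FOLLOW(B); if β nullable, add FOLLOW(A).
FOLLOW(A) = {$}


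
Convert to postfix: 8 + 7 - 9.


Left to right (same or higher precedence on left)
Postfix: 8 7 + 9 -


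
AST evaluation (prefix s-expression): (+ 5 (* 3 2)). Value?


Evaluate inner: (* 3 2) = 6
Evaluate root: (+ 5 6) = 11
Result: 11


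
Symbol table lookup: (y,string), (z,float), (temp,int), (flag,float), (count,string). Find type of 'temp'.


Lookup 'temp' → type int


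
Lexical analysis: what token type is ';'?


Pattern: delimiter/punctuation
Type: PUNCTUATION


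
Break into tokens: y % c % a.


Scan left to right, longest-match per lexeme
Tokens: ID(y), OP(%), ID(c), OP(%), ID(a)


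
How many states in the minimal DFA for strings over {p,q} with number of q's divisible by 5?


Track (count of q) mod 5: states 0..4, accept at 0
Minimal DFA: 5 states


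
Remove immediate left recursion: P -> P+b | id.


Left-recursive alternatives: P+b; non-recursive: id
Introduce P': P -> idP', P' -> +bP' | ε


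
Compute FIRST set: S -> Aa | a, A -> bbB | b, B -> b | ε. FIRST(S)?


Per alternative of S: FIRST(Aa) = {b}; FIRST(a) = {a}
FIRST(S) = {a, b}


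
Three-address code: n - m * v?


Break into single-operator statements:
t1 = m * v
t2 = n - t1


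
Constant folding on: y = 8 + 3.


8 + 3 = 11 at compile time
Optimized: y = 11


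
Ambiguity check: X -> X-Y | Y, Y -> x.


precedence layered via separate nonterminal Y: deterministic
Unambiguous


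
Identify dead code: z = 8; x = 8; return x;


z is assigned but never read
Dead: 'z = 8'


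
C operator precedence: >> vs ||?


'>>' is shift (level 8); '||' is logical OR (level 1)
Higher level binds tighter
'>>' has higher precedence than '||'


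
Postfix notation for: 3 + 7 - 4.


Left to right (same or higher precedence on left)
Postfix: 3 7 + 4 -


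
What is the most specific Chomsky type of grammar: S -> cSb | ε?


Single nonterminal LHS, but c^n b^n is not regular
Classification: Type 2 (Context-Free)


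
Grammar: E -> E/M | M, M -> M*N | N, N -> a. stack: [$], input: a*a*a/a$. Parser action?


no handle on stack; shift 'a'
Action: shift


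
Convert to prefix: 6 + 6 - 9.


left-to-right (same/higher precedence on left): tree is (- (+ 6 6) 9)
Prefix: - + 6 6 9


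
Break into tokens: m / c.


Scan left to right, longest-match per lexeme
Tokens: ID(m), OP(/), ID(c)


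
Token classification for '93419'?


Pattern: digits only
Type: INTEGER_LITERAL


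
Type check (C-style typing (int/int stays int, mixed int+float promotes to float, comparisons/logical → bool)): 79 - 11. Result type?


Operand types: int - int
Rule: mixed int/float promotes to float; int/int stays int
Result type: int


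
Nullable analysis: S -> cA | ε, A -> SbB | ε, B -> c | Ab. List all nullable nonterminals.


A nonterminal is nullable iff some alternative derives ε (directly, or every symbol in it is nullable)
Nullable: {A, S}


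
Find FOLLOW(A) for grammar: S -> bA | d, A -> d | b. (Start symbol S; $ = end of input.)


$ ∈ FOLLOW(S). For each A -> αBβ: add FIRST(β)\{ε} to FOLLOW(B); if β nullable, add FOLLOW(A).
FOLLOW(A) = {$}


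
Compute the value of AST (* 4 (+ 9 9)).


Evaluate inner: (+ 9 9) = 18
Evaluate root: (* 4 18) = 72
Result: 72


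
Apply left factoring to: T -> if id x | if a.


Common prefix: 'if'
Factored: T -> if T', T' -> id x | a


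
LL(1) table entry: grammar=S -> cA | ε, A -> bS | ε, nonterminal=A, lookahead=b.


For [A, b]: 'b' ∈ FIRST(bS)
Entry: A -> bS


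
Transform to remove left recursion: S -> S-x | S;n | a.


Left-recursive alternatives: S-x, S;n; non-recursive: a
Introduce S': S -> aS', S' -> -xS' | ;nS' | ε


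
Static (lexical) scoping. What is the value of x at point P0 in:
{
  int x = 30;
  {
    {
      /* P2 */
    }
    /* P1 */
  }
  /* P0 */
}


x declared in the same block as P0
x = 30


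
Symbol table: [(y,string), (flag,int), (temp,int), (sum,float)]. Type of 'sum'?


Lookup 'sum' → type float


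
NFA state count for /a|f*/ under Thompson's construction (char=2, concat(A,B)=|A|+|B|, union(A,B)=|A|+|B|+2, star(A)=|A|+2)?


Syntax tree has 2 char leaf(s), 1 union(s), 1 star(s)
chars contribute 2×2 = 4; each union adds +2; each star adds +2
Total: 4 + 2 + 2 = 8 states


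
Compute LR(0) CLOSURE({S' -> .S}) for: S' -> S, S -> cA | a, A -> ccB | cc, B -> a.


Start: S' -> .S
For each item with dot before a nonterminal B, add B -> .γ for every B-production
Closure: [S' -> .S, S -> .cA, S -> .a]


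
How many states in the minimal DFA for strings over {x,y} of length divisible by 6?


Track length mod 6: states 0..5, accept at 0
Minimal DFA: 6 states


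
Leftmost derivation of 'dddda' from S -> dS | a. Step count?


Derivation: S => dS => ddS => dddS => ddddS => dddda
Steps: 5


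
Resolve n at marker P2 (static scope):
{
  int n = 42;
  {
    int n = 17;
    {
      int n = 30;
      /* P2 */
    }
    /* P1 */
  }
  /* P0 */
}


n declared in the same block as P2
n = 30


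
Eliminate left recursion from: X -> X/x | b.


Left-recursive alternatives: X/x; non-recursive: b
Introduce X': X -> bX', X' -> /xX' | ε


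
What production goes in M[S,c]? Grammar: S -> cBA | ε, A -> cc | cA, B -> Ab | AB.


For [S, c]: 'c' ∈ FIRST(cBA)
Entry: S -> cBA


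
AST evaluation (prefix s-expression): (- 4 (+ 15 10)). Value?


Evaluate inner: (+ 15 10) = 25
Evaluate root: (- 4 25) = -21
Result: -21


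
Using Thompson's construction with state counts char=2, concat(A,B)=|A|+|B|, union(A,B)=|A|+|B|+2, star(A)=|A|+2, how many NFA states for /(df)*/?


Syntax tree has 2 char leaf(s), 0 union(s), 1 star(s)
chars contribute 2×2 = 4; each union adds +2; each star adds +2
Total: 4 + 0 + 2 = 6 states


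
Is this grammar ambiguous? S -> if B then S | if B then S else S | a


dangling else: 'if B then if B then a else a' parses two ways
Ambiguous


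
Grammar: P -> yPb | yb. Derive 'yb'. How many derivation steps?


Derivation: P => yb
Steps: 1


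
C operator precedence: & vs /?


'/' is multiplicative (level 10); '&' is bitwise AND (level 5)
Higher level binds tighter
'/' has higher precedence than '&'


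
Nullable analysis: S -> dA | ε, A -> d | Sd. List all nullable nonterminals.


A nonterminal is nullable iff some alternative derives ε (directly, or every symbol in it is nullable)
Nullable: {S}


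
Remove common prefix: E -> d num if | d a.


Common prefix: 'd'
Factored: E -> d E', E' -> num if | a


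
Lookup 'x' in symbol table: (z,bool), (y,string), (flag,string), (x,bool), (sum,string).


Lookup 'x' → type bool


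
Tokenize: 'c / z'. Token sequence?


Scan left to right, longest-match per lexeme
Tokens: ID(c), OP(/), ID(z)


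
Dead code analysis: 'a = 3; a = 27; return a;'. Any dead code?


first assignment to a is overwritten before any read
Dead: 'a = 3'


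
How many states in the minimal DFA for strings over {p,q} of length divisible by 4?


Track length mod 4: states 0..3, accept at 0
Minimal DFA: 4 states


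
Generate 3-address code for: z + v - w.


Break into single-operator statements:
t1 = z + v
t2 = t1 - w


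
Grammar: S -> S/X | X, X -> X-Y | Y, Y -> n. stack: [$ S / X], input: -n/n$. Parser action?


'-' can extend X; shift to build X -> X-Y
Action: shift


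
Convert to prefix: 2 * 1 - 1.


left-to-right (same/higher precedence on left): tree is (- (* 2 1) 1)
Prefix: - * 2 1 1


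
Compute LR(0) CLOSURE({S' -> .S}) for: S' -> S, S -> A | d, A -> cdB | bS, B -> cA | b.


Start: S' -> .S
For each item with dot before a nonterminal B, add B -> .γ for every B-production
Closure: [S' -> .S, S -> .A, S -> .d, A -> .cdB, A -> .bS]


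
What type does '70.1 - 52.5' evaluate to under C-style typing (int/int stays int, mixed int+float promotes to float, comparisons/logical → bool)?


Operand types: float - float
Rule: mixed int/float promotes to float; int/int stays int
Result type: float


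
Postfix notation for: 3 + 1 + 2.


Left to right (same or higher precedence on left)
Postfix: 3 1 + 2 +


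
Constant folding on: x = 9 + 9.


9 + 9 = 18 at compile time
Optimized: x = 18


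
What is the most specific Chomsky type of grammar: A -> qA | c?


Right-linear: every RHS is a terminal or a terminal followed by one nonterminal
Classification: Type 3 (Regular)


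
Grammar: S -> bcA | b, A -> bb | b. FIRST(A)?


Per alternative of A: FIRST(bb) = {b}; FIRST(b) = {b}
FIRST(A) = {b}


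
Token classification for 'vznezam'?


Pattern: letter/underscore followed by alphanumerics, not a keyword
Type: IDENTIFIER


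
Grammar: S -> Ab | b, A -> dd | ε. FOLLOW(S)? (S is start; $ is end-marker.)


$ ∈ FOLLOW(S). For each A -> αBβ: add FIRST(β)\{ε} to FOLLOW(B); if β nullable, add FOLLOW(A).
FOLLOW(S) = {$}


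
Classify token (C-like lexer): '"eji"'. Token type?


Pattern: double-quoted sequence
Type: STRING_LITERAL


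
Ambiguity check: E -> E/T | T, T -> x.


precedence layered via separate nonterminal T: deterministic
Unambiguous


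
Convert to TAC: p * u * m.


Break into single-operator statements:
t1 = p * u
t2 = t1 * m


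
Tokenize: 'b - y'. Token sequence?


Scan left to right, longest-match per lexeme
Tokens: ID(b), OP(-), ID(y)


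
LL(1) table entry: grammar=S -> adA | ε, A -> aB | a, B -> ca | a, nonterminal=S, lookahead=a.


For [S, a]: 'a' ∈ FIRST(adA)
Entry: S -> adA


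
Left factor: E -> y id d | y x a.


Common prefix: 'y'
Factored: E -> y E', E' -> id d | x a


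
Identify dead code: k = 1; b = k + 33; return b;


k is read by b's definition; b is returned
No dead code


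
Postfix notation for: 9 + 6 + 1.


Left to right (same or higher precedence on left)
Postfix: 9 6 + 1 +


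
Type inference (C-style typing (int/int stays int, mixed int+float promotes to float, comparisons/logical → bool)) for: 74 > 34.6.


Operand types: int > float
Rule: comparison yields bool
Result type: bool


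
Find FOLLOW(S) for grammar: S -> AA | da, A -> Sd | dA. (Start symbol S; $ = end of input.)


$ ∈ FOLLOW(S). For each A -> αBβ: add FIRST(β)\{ε} to FOLLOW(B); if β nullable, add FOLLOW(A).
FOLLOW(S) = {$, d}


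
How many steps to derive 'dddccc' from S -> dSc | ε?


Derivation: S => dSc => ddScc => dddSccc => dddccc
Steps: 4


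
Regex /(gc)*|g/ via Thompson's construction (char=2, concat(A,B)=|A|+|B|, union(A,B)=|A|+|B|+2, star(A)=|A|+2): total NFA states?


Syntax tree has 3 char leaf(s), 1 union(s), 1 star(s)
chars contribute 3×2 = 6; each union adds +2; each star adds +2
Total: 6 + 2 + 2 = 10 states


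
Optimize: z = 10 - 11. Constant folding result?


10 - 11 = -1 at compile time
Optimized: z = -1


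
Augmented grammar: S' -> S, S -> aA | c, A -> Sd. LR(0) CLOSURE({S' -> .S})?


Start: S' -> .S
For each item with dot before a nonterminal B, add B -> .γ for every B-production
Closure: [S' -> .S, S -> .aA, S -> .c]


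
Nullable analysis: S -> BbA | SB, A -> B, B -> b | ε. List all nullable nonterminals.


A nonterminal is nullable iff some alternative derives ε (directly, or every symbol in it is nullable)
Nullable: {A, B}


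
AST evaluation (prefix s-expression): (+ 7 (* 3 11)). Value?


Evaluate inner: (* 3 11) = 33
Evaluate root: (+ 7 33) = 40
Result: 40


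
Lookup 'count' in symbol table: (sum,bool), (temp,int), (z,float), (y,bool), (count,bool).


Lookup 'count' → type bool


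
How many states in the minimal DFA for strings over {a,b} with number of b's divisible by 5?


Track (count of b) mod 5: states 0..4, accept at 0
Minimal DFA: 5 states


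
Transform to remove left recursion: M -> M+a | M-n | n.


Left-recursive alternatives: M+a, M-n; non-recursive: n
Introduce M': M -> nM', M' -> +aM' | -nM' | ε


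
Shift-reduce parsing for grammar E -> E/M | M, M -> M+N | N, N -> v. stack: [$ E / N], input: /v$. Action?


'N' (not preceded by M+) is the handle for M -> N
Action: reduce (M -> N)


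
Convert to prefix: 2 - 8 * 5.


'*' binds tighter: tree is (- 2 (* 8 5))
Prefix: - 2 * 8 5


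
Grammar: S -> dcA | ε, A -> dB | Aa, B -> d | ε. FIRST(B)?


Per alternative of B: FIRST(d) = {d}; FIRST(ε) = {ε}
FIRST(B) = {d, ε}


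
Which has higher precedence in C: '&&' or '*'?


'*' is multiplicative (level 10); '&&' is logical AND (level 2)
Higher level binds tighter
'*' has higher precedence than '&&'


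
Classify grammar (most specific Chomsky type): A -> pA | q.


Right-linear: every RHS is a terminal or a terminal followed by one nonterminal
Classification: Type 3 (Regular)


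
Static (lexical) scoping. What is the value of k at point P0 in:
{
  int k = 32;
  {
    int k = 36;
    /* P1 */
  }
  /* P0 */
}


k declared in the same block as P0
k = 32


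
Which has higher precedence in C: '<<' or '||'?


'<<' is shift (level 8); '||' is logical OR (level 1)
Higher level binds tighter
'<<' has higher precedence than '||'


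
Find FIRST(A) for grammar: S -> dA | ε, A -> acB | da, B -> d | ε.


Per alternative of A: FIRST(acB) = {a}; FIRST(da) = {d}
FIRST(A) = {a, d}


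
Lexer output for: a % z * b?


Scan left to right, longest-match per lexeme
Tokens: ID(a), OP(%), ID(z), OP(*), ID(b)


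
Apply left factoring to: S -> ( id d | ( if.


Common prefix: '('
Factored: S -> ( S', S' -> id d | if


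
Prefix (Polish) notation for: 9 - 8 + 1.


left-to-right (same/higher precedence on left): tree is (+ (- 9 8) 1)
Prefix: + - 9 8 1


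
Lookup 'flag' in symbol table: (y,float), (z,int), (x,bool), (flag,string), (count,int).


Lookup 'flag' → type string


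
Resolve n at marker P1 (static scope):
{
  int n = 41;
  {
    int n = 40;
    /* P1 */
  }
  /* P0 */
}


n declared in the same block as P1
n = 40


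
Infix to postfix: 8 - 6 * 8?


* has higher precedence, evaluate 6*8 first
Postfix: 8 6 8 * -


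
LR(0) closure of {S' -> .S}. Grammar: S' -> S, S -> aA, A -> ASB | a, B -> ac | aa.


Start: S' -> .S
For each item with dot before a nonterminal B, add B -> .γ for every B-production
Closure: [S' -> .S, S -> .aA]


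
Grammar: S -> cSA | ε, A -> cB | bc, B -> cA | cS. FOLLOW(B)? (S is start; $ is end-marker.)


$ ∈ FOLLOW(S). For each A -> αBβ: add FIRST(β)\{ε} to FOLLOW(B); if β nullable, add FOLLOW(A).
FOLLOW(B) = {$, b, c}


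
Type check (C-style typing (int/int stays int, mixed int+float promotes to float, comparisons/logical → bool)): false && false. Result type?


Operand types: bool && bool
Rule: logical operators take bool operands and yield bool
Result type: bool


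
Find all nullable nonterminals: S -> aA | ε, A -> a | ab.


A nonterminal is nullable iff some alternative derives ε (directly, or every symbol in it is nullable)
Nullable: {S}


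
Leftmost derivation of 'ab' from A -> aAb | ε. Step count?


Derivation: A => aAb => ab
Steps: 2


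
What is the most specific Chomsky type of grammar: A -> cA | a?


Right-linear: every RHS is a terminal or a terminal followed by one nonterminal
Classification: Type 3 (Regular)


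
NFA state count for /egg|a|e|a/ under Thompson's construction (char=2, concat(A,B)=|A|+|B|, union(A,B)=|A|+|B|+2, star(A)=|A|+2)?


Syntax tree has 6 char leaf(s), 3 union(s), 0 star(s)
chars contribute 6×2 = 12; each union adds +2; each star adds +2
Total: 12 + 6 + 0 = 18 states


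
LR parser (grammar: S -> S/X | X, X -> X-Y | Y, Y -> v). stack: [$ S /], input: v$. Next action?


no handle ('S/' is not any RHS); shift 'v'
Action: shift


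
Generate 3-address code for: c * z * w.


Break into single-operator statements:
t1 = c * z
t2 = t1 * w


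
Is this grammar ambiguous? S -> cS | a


right-linear, alternatives start with distinct terminals 'c' vs 'a': unique leftmost derivation
Unambiguous


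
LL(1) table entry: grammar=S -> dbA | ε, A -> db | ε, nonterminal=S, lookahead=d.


For [S, d]: 'd' ∈ FIRST(dbA)
Entry: S -> dbA


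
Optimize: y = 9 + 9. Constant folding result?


9 + 9 = 18 at compile time
Optimized: y = 18


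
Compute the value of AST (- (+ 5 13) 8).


Evaluate inner: (+ 5 13) = 18
Evaluate root: (- 18 8) = 10
Result: 10


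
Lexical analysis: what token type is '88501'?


Pattern: digits only
Type: INTEGER_LITERAL


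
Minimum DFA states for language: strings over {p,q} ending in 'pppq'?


Track the longest suffix of input matching a prefix of 'pppq': 5 classes (prefixes of length 0..4)
Minimal DFA: 5 states


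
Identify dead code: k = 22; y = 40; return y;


k is assigned but never read
Dead: 'k = 22'


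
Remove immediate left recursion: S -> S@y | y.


Left-recursive alternatives: S@y; non-recursive: y
Introduce S': S -> yS', S' -> @yS' | ε


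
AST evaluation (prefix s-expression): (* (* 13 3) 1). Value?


Evaluate inner: (* 13 3) = 39
Evaluate root: (* 39 1) = 39
Result: 39


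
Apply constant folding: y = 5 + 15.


5 + 15 = 20 at compile time
Optimized: y = 20


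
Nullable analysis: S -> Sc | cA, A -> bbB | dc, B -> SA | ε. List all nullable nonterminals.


A nonterminal is nullable iff some alternative derives ε (directly, or every symbol in it is nullable)
Nullable: {B}


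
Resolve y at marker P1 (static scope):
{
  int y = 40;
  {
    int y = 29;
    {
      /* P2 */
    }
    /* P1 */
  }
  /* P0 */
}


y declared in the same block as P1
y = 29


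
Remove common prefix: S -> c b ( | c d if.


Common prefix: 'c'
Factored: S -> c S', S' -> b ( | d if


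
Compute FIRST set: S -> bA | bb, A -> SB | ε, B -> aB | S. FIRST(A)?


Per alternative of A: FIRST(SB) = {b}; FIRST(ε) = {ε}
FIRST(A) = {b, ε}


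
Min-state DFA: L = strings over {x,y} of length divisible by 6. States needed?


Track length mod 6: states 0..5, accept at 0
Minimal DFA: 6 states


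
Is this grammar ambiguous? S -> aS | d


right-linear, alternatives start with distinct terminals 'a' vs 'd': unique leftmost derivation
Unambiguous


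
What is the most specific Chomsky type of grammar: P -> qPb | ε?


Single nonterminal LHS, but q^n b^n is not regular
Classification: Type 2 (Context-Free)


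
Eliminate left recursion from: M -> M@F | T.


Left-recursive alternatives: M@F; non-recursive: T
Introduce M': M -> TM', M' -> @FM' | ε


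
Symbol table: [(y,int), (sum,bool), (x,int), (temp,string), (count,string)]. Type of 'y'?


Lookup 'y' → type int


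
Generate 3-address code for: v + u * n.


Break into single-operator statements:
t1 = u * n
t2 = v + t1


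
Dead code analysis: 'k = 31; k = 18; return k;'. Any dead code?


first assignment to k is overwritten before any read
Dead: 'k = 31'


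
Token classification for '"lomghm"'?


Pattern: double-quoted sequence
Type: STRING_LITERAL


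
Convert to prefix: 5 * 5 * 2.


left-to-right (same/higher precedence on left): tree is (* (* 5 5) 2)
Prefix: * * 5 5 2


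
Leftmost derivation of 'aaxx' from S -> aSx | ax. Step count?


Derivation: S => aSx => aaxx
Steps: 2


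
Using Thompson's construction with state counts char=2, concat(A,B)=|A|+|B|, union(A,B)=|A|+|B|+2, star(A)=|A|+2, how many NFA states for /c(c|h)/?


Syntax tree has 3 char leaf(s), 1 union(s), 0 star(s)
chars contribute 3×2 = 6; each union adds +2; each star adds +2
Total: 6 + 2 + 0 = 8 states


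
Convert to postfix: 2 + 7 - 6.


Left to right (same or higher precedence on left)
Postfix: 2 7 + 6 -


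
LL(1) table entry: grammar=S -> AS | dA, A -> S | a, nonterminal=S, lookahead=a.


For [S, a]: 'a' ∈ FIRST(AS)
Entry: S -> AS


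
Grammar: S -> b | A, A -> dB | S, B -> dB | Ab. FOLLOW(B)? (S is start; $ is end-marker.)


$ ∈ FOLLOW(S). For each A -> αBβ: add FIRST(β)\{ε} to FOLLOW(B); if β nullable, add FOLLOW(A).
FOLLOW(B) = {$, b}


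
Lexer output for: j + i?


Scan left to right, longest-match per lexeme
Tokens: ID(j), OP(+), ID(i)


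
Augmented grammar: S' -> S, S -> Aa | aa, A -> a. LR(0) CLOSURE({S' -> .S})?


Start: S' -> .S
For each item with dot before a nonterminal B, add B -> .γ for every B-production
Closure: [S' -> .S, S -> .Aa, S -> .aa, A -> .a]


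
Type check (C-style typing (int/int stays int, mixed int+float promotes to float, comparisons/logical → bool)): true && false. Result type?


Operand types: bool && bool
Rule: logical operators take bool operands and yield bool
Result type: bool


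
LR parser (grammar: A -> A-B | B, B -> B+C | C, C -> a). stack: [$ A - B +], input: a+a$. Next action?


no handle; shift 'a'
Action: shift


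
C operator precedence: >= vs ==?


'>=' is relational (level 7); '==' is equality (level 6)
Higher level binds tighter
'>=' has higher precedence than '=='


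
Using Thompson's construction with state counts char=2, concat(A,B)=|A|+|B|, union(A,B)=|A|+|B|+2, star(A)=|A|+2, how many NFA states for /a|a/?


Syntax tree has 2 char leaf(s), 1 union(s), 0 star(s)
chars contribute 2×2 = 4; each union adds +2; each star adds +2
Total: 4 + 2 + 0 = 6 states


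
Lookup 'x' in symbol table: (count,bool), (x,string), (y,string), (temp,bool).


Lookup 'x' → type string


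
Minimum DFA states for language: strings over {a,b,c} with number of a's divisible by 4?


Track (count of a) mod 4: states 0..3, accept at 0
Minimal DFA: 4 states


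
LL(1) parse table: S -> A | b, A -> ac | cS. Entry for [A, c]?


For [A, c]: 'c' ∈ FIRST(cS)
Entry: A -> cS


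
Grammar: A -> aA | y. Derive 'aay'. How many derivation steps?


Derivation: A => aA => aaA => aay
Steps: 3


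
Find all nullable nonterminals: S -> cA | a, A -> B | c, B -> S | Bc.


A nonterminal is nullable iff some alternative derives ε (directly, or every symbol in it is nullable)
Nullable: {}


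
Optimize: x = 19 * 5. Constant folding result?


19 * 5 = 95 at compile time
Optimized: x = 95


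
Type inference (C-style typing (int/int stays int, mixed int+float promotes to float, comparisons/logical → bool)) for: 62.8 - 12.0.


Operand types: float - float
Rule: mixed int/float promotes to float; int/int stays int
Result type: float


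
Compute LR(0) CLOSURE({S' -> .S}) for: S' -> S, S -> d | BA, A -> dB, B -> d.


Start: S' -> .S
For each item with dot before a nonterminal B, add B -> .γ for every B-production
Closure: [S' -> .S, S -> .d, S -> .BA, B -> .d]


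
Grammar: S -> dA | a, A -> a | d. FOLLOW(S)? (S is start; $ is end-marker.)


$ ∈ FOLLOW(S). For each A -> αBβ: add FIRST(β)\{ε} to FOLLOW(B); if β nullable, add FOLLOW(A).
FOLLOW(S) = {$}


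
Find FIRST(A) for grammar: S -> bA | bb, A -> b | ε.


Per alternative of A: FIRST(b) = {b}; FIRST(ε) = {ε}
FIRST(A) = {b, ε}


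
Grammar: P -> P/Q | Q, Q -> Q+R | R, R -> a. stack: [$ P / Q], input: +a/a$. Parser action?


'+' can extend Q; shift to build Q -> Q+R
Action: shift


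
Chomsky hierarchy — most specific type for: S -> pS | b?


Right-linear: every RHS is a terminal or a terminal followed by one nonterminal
Classification: Type 3 (Regular)


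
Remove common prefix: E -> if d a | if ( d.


Common prefix: 'if'
Factored: E -> if E', E' -> d a | ( d


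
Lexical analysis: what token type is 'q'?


Pattern: letter/underscore followed by alphanumerics, not a keyword
Type: IDENTIFIER


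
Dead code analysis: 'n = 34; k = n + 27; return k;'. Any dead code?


n is read by k's definition; k is returned
No dead code


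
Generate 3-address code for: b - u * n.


Break into single-operator statements:
t1 = u * n
t2 = b - t1


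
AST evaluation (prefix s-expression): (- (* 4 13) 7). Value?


Evaluate inner: (* 4 13) = 52
Evaluate root: (- 52 7) = 45
Result: 45


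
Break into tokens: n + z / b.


Scan left to right, longest-match per lexeme
Tokens: ID(n), OP(+), ID(z), OP(/), ID(b)


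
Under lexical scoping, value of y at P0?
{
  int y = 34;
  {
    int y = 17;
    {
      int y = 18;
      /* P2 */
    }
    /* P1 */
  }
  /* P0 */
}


y declared in the same block as P0
y = 34


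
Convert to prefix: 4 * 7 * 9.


left-to-right (same/higher precedence on left): tree is (* (* 4 7) 9)
Prefix: * * 4 7 9


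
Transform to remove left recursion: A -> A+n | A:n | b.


Left-recursive alternatives: A+n, A:n; non-recursive: b
Introduce A': A -> bA', A' -> +nA' | :nA' | ε


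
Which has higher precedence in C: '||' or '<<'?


'<<' is shift (level 8); '||' is logical OR (level 1)
Higher level binds tighter
'<<' has higher precedence than '||'


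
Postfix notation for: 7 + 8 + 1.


Left to right (same or higher precedence on left)
Postfix: 7 8 + 1 +


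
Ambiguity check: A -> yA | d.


right-linear, alternatives start with distinct terminals 'y' vs 'd': unique leftmost derivation
Unambiguous


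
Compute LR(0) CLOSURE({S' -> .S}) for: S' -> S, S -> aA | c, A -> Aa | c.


Start: S' -> .S
For each item with dot before a nonterminal B, add B -> .γ for every B-production
Closure: [S' -> .S, S -> .aA, S -> .c]


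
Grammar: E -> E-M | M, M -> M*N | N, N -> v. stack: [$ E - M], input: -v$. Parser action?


handle 'E-M' on top; lookahead ∈ FOLLOW(E) = {-, $}
Action: reduce (E -> E-M)


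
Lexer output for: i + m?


Scan left to right, longest-match per lexeme
Tokens: ID(i), OP(+), ID(m)


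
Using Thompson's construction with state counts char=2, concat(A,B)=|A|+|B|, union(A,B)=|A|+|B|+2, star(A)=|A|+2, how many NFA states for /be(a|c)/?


Syntax tree has 4 char leaf(s), 1 union(s), 0 star(s)
chars contribute 4×2 = 8; each union adds +2; each star adds +2
Total: 8 + 2 + 0 = 10 states


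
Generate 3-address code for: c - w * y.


Break into single-operator statements:
t1 = w * y
t2 = c - t1


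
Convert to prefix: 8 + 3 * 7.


'*' binds tighter: tree is (+ 8 (* 3 7))
Prefix: + 8 * 3 7


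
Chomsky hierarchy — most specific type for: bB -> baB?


LHS has context (more than one symbol) and |LHS| ≤ |RHS|
Classification: Type 1 (Context-Sensitive)


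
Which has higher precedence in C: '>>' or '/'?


'/' is multiplicative (level 10); '>>' is shift (level 8)
Higher level binds tighter
'/' has higher precedence than '>>'


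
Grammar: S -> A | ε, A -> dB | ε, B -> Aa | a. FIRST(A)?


Per alternative of A: FIRST(dB) = {d}; FIRST(ε) = {ε}
FIRST(A) = {d, ε}


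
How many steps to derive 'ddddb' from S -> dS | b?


Derivation: S => dS => ddS => dddS => ddddS => ddddb
Steps: 5


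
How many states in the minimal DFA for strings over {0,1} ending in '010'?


Track the longest suffix of input matching a prefix of '010': 4 classes (prefixes of length 0..3)
Minimal DFA: 4 states


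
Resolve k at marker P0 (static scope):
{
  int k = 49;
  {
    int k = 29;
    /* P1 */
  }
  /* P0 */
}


k declared in the same block as P0
k = 49


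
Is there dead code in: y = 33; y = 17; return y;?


first assignment to y is overwritten before any read
Dead: 'y = 33'


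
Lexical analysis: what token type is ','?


Pattern: delimiter/punctuation
Type: PUNCTUATION


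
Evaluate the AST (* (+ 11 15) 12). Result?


Evaluate inner: (+ 11 15) = 26
Evaluate root: (* 26 12) = 312
Result: 312


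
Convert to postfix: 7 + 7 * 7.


* has higher precedence, evaluate 7*7 first
Postfix: 7 7 7 * +


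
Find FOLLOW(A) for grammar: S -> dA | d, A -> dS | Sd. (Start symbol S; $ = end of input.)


$ ∈ FOLLOW(S). For each A -> αBβ: add FIRST(β)\{ε} to FOLLOW(B); if β nullable, add FOLLOW(A).
FOLLOW(A) = {$, d}


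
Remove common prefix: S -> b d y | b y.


Common prefix: 'b'
Factored: S -> b S', S' -> d y | y


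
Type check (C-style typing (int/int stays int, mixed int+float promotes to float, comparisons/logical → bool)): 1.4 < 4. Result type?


Operand types: float < int
Rule: comparison yields bool
Result type: bool


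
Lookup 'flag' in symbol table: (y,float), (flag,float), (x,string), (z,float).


Lookup 'flag' → type float


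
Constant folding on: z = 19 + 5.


19 + 5 = 24 at compile time
Optimized: z = 24


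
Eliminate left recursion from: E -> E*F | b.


Left-recursive alternatives: E*F; non-recursive: b
Introduce E': E -> bE', E' -> *FE' | ε


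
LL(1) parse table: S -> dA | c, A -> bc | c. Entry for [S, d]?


For [S, d]: 'd' ∈ FIRST(dA)
Entry: S -> dA


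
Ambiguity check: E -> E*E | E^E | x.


'x*x^x' has two parse trees (no precedence encoded between * and ^)
Ambiguous


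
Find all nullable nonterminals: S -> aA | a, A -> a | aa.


A nonterminal is nullable iff some alternative derives ε (directly, or every symbol in it is nullable)
Nullable: {}


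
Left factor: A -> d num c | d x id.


Common prefix: 'd'
Factored: A -> d A', A' -> num c | x id


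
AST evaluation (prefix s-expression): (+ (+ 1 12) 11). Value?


Evaluate inner: (+ 1 12) = 13
Evaluate root: (+ 13 11) = 24
Result: 24


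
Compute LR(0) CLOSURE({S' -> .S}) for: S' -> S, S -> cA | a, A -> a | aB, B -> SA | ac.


Start: S' -> .S
For each item with dot before a nonterminal B, add B -> .γ for every B-production
Closure: [S' -> .S, S -> .cA, S -> .a]


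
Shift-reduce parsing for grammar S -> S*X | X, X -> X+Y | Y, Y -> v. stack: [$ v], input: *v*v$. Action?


'v' on top is the handle for Y -> v
Action: reduce (Y -> v)


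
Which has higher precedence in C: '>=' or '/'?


'/' is multiplicative (level 10); '>=' is relational (level 7)
Higher level binds tighter
'/' has higher precedence than '>='


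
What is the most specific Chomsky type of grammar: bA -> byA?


LHS has context (more than one symbol) and |LHS| ≤ |RHS|
Classification: Type 1 (Context-Sensitive)


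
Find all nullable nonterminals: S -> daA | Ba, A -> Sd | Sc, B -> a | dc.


A nonterminal is nullable iff some alternative derives ε (directly, or every symbol in it is nullable)
Nullable: {}


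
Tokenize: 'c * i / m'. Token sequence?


Scan left to right, longest-match per lexeme
Tokens: ID(c), OP(*), ID(i), OP(/), ID(m)


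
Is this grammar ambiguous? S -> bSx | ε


balanced b^n…x^n: each string has a unique parse
Unambiguous


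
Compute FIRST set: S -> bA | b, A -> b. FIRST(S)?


Per alternative of S: FIRST(bA) = {b}; FIRST(b) = {b}
FIRST(S) = {b}


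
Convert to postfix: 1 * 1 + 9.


Left to right (same or higher precedence on left)
Postfix: 1 1 * 9 +


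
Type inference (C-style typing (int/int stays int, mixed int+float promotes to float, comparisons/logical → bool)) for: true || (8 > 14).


Operand types: bool || bool
Rule: logical operators take bool operands and yield bool
Result type: bool


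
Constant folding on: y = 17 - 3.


17 - 3 = 14 at compile time
Optimized: y = 14


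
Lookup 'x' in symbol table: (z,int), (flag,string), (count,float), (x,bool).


Lookup 'x' → type bool


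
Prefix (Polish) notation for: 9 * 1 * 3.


left-to-right (same/higher precedence on left): tree is (* (* 9 1) 3)
Prefix: * * 9 1 3


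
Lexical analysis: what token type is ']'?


Pattern: delimiter/punctuation
Type: PUNCTUATION


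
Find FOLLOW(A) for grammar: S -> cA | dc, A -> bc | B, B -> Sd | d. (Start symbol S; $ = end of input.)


$ ∈ FOLLOW(S). For each A -> αBβ: add FIRST(β)\{ε} to FOLLOW(B); if β nullable, add FOLLOW(A).
FOLLOW(A) = {$, d}


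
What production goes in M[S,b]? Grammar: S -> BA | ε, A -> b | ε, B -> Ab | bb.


For [S, b]: 'b' ∈ FIRST(BA)
Entry: S -> BA


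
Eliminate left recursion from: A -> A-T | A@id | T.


Left-recursive alternatives: A-T, A@id; non-recursive: T
Introduce A': A -> TA', A' -> -TA' | @idA' | ε


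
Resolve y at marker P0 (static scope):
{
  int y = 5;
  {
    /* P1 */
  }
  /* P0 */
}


y declared in the same block as P0
y = 5


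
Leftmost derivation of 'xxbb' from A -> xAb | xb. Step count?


Derivation: A => xAb => xxbb
Steps: 2


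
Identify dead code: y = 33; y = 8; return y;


first assignment to y is overwritten before any read
Dead: 'y = 33'
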